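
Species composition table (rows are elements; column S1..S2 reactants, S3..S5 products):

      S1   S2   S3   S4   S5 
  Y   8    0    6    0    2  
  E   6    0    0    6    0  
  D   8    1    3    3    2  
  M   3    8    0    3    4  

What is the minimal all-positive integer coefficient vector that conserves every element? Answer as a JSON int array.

Coefficients: [3, 3, 2, 3, 6]

Y: 3·8+3·0 = 24 | 2·6+3·0+6·2 = 24
E: 3·6+3·0 = 18 | 2·0+3·6+6·0 = 18
D: 3·8+3·1 = 27 | 2·3+3·3+6·2 = 27
M: 3·3+3·8 = 33 | 2·0+3·3+6·4 = 33
gcd(3,3,2,3,6) = 1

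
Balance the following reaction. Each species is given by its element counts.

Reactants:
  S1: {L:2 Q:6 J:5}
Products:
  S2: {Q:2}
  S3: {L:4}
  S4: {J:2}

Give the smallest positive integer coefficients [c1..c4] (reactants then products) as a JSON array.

Coefficients: [2, 6, 1, 5]

L: 2·2 = 4 | 6·0+1·4+5·0 = 4
Q: 2·6 = 12 | 6·2+1·0+5·0 = 12
J: 2·5 = 10 | 6·0+1·0+5·2 = 10
gcd(2,6,1,5) = 1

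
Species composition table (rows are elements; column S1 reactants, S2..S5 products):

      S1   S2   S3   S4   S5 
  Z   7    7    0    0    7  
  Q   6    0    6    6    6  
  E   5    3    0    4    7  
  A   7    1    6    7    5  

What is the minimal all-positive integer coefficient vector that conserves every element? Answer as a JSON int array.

Coefficients: [6, 5, 3, 2, 1]

Z: 6·7 = 42 | 5·7+3·0+2·0+1·7 = 42
Q: 6·6 = 36 | 5·0+3·6+2·6+1·6 = 36
E: 6·5 = 30 | 5·3+3·0+2·4+1·7 = 30
A: 6·7 = 42 | 5·1+3·6+2·7+1·5 = 42
gcd(6,5,3,2,1) = 1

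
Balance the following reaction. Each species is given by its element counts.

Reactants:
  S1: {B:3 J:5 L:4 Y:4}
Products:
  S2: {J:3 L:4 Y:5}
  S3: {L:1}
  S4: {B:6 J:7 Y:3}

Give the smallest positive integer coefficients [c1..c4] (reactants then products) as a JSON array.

B: 2·3 = 6 | 1·0+4·0+1·6 = 6
J: 2·5 = 10 | 1·3+4·0+1·7 = 10
L: 2·4 = 8 | 1·4+4·1+1·0 = 8
Y: 2·4 = 8 | 1·5+4·0+1·3 = 8
gcd(2,1,4,1) = 1

Coefficients: [2, 1, 4, 1]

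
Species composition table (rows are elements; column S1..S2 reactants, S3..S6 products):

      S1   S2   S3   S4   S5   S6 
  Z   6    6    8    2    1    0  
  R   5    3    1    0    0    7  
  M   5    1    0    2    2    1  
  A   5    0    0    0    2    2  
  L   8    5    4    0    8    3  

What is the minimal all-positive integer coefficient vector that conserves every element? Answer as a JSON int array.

Z: 2·6+5·6 = 42 | 4·8+4·2+2·1+3·0 = 42
R: 2·5+5·3 = 25 | 4·1+4·0+2·0+3·7 = 25
M: 2·5+5·1 = 15 | 4·0+4·2+2·2+3·1 = 15
A: 2·5+5·0 = 10 | 4·0+4·0+2·2+3·2 = 10
L: 2·8+5·5 = 41 | 4·4+4·0+2·8+3·3 = 41
gcd(2,5,4,4,2,3) = 1

Coefficients: [2, 5, 4, 4, 2, 3]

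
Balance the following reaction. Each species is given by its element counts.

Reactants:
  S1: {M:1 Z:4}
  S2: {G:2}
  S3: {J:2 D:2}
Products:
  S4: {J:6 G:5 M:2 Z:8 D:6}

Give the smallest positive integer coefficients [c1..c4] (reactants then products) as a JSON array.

J: 4·0+5·0+6·2 = 12 | 2·6 = 12
G: 4·0+5·2+6·0 = 10 | 2·5 = 10
M: 4·1+5·0+6·0 = 4 | 2·2 = 4
Z: 4·4+5·0+6·0 = 16 | 2·8 = 16
D: 4·0+5·0+6·2 = 12 | 2·6 = 12
gcd(4,5,6,2) = 1

Coefficients: [4, 5, 6, 2]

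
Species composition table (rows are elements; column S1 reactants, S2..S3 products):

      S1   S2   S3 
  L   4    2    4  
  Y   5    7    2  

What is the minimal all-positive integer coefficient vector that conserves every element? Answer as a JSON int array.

Coefficients: [4, 2, 3]

L: 4·4 = 16 | 2·2+3·4 = 16
Y: 4·5 = 20 | 2·7+3·2 = 20
gcd(4,2,3) = 1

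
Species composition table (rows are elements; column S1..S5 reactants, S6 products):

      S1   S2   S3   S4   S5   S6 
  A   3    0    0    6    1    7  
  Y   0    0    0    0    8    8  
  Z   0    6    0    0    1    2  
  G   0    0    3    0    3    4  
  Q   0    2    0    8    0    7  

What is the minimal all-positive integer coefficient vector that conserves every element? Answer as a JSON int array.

Coefficients: [2, 1, 2, 5, 6, 6]

A: 2·3+1·0+2·0+5·6+6·1 = 42 | 6·7 = 42
Y: 2·0+1·0+2·0+5·0+6·8 = 48 | 6·8 = 48
Z: 2·0+1·6+2·0+5·0+6·1 = 12 | 6·2 = 12
G: 2·0+1·0+2·3+5·0+6·3 = 24 | 6·4 = 24
Q: 2·0+1·2+2·0+5·8+6·0 = 42 | 6·7 = 42
gcd(2,1,2,5,6,6) = 1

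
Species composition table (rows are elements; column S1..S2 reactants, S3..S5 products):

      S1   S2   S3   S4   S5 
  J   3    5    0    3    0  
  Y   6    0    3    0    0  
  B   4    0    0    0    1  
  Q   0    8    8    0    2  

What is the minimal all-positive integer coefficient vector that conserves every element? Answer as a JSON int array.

Coefficients: [1, 3, 2, 6, 4]

J: 1·3+3·5 = 18 | 2·0+6·3+4·0 = 18
Y: 1·6+3·0 = 6 | 2·3+6·0+4·0 = 6
B: 1·4+3·0 = 4 | 2·0+6·0+4·1 = 4
Q: 1·0+3·8 = 24 | 2·8+6·0+4·2 = 24
gcd(1,3,2,6,4) = 1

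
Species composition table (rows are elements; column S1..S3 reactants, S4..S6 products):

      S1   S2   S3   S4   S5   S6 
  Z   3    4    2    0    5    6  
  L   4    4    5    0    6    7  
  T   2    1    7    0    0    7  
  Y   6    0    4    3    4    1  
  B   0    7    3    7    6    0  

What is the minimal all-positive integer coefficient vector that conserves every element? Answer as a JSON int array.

Z: 4·3+6·4+1·2 = 38 | 3·0+4·5+3·6 = 38
L: 4·4+6·4+1·5 = 45 | 3·0+4·6+3·7 = 45
T: 4·2+6·1+1·7 = 21 | 3·0+4·0+3·7 = 21
Y: 4·6+6·0+1·4 = 28 | 3·3+4·4+3·1 = 28
B: 4·0+6·7+1·3 = 45 | 3·7+4·6+3·0 = 45
gcd(4,6,1,3,4,3) = 1

Coefficients: [4, 6, 1, 3, 4, 3]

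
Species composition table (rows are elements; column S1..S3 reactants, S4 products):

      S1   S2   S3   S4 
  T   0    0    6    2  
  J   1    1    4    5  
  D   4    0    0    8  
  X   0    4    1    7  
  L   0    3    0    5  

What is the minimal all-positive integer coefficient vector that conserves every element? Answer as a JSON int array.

Coefficients: [6, 5, 1, 3]

T: 6·0+5·0+1·6 = 6 | 3·2 = 6
J: 6·1+5·1+1·4 = 15 | 3·5 = 15
D: 6·4+5·0+1·0 = 24 | 3·8 = 24
X: 6·0+5·4+1·1 = 21 | 3·7 = 21
L: 6·0+5·3+1·0 = 15 | 3·5 = 15
gcd(6,5,1,3) = 1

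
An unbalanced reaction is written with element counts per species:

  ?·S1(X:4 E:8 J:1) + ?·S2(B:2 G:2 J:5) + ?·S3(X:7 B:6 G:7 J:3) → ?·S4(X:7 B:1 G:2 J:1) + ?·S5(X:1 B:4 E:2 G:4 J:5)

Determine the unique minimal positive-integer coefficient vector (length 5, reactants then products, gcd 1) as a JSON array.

X: 1·4+3·0+2·7 = 18 | 2·7+4·1 = 18
B: 1·0+3·2+2·6 = 18 | 2·1+4·4 = 18
E: 1·8+3·0+2·0 = 8 | 2·0+4·2 = 8
G: 1·0+3·2+2·7 = 20 | 2·2+4·4 = 20
J: 1·1+3·5+2·3 = 22 | 2·1+4·5 = 22
gcd(1,3,2,2,4) = 1

Coefficients: [1, 3, 2, 2, 4]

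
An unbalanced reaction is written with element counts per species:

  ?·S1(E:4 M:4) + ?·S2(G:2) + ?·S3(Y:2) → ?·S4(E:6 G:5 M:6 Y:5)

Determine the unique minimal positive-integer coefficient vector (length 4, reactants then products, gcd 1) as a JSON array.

Coefficients: [3, 5, 5, 2]

E: 3·4+5·0+5·0 = 12 | 2·6 = 12
G: 3·0+5·2+5·0 = 10 | 2·5 = 10
M: 3·4+5·0+5·0 = 12 | 2·6 = 12
Y: 3·0+5·0+5·2 = 10 | 2·5 = 10
gcd(3,5,5,2) = 1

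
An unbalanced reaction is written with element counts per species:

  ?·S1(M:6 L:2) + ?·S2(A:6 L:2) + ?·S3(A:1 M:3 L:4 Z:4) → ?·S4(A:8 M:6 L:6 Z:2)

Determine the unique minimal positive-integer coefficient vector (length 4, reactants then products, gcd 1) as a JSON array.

Coefficients: [3, 5, 2, 4]

A: 3·0+5·6+2·1 = 32 | 4·8 = 32
M: 3·6+5·0+2·3 = 24 | 4·6 = 24
L: 3·2+5·2+2·4 = 24 | 4·6 = 24
Z: 3·0+5·0+2·4 = 8 | 4·2 = 8
gcd(3,5,2,4) = 1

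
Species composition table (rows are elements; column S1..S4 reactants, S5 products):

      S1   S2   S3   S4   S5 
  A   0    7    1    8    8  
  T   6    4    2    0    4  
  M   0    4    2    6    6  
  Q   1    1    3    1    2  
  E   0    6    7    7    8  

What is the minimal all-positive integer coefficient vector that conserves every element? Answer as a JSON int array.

Coefficients: [3, 1, 1, 5, 6]

A: 3·0+1·7+1·1+5·8 = 48 | 6·8 = 48
T: 3·6+1·4+1·2+5·0 = 24 | 6·4 = 24
M: 3·0+1·4+1·2+5·6 = 36 | 6·6 = 36
Q: 3·1+1·1+1·3+5·1 = 12 | 6·2 = 12
E: 3·0+1·6+1·7+5·7 = 48 | 6·8 = 48
gcd(3,1,1,5,6) = 1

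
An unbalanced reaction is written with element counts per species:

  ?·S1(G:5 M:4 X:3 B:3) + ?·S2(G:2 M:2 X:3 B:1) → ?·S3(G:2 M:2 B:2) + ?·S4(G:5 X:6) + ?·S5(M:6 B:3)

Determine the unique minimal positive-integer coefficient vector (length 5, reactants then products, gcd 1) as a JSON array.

Coefficients: [3, 3, 3, 3, 2]

G: 3·5+3·2 = 21 | 3·2+3·5+2·0 = 21
M: 3·4+3·2 = 18 | 3·2+3·0+2·6 = 18
X: 3·3+3·3 = 18 | 3·0+3·6+2·0 = 18
B: 3·3+3·1 = 12 | 3·2+3·0+2·3 = 12
gcd(3,3,3,3,2) = 1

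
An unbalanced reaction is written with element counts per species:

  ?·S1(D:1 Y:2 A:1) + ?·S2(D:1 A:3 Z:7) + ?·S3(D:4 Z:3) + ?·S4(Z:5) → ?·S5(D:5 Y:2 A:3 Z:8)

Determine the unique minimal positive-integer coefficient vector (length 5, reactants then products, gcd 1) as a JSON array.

D: 6·1+4·1+5·4+1·0 = 30 | 6·5 = 30
Y: 6·2+4·0+5·0+1·0 = 12 | 6·2 = 12
A: 6·1+4·3+5·0+1·0 = 18 | 6·3 = 18
Z: 6·0+4·7+5·3+1·5 = 48 | 6·8 = 48
gcd(6,4,5,1,6) = 1

Coefficients: [6, 4, 5, 1, 6]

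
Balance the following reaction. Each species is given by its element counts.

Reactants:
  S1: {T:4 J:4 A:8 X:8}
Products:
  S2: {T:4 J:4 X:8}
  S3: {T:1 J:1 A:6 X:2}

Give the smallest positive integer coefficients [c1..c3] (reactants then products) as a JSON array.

Coefficients: [3, 2, 4]

T: 3·4 = 12 | 2·4+4·1 = 12
J: 3·4 = 12 | 2·4+4·1 = 12
A: 3·8 = 24 | 2·0+4·6 = 24
X: 3·8 = 24 | 2·8+4·2 = 24
gcd(3,2,4) = 1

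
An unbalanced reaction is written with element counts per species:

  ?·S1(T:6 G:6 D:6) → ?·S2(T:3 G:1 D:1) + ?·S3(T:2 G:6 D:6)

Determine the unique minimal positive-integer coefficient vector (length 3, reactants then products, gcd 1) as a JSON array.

T: 4·6 = 24 | 6·3+3·2 = 24
G: 4·6 = 24 | 6·1+3·6 = 24
D: 4·6 = 24 | 6·1+3·6 = 24
gcd(4,6,3) = 1

Coefficients: [4, 6, 3]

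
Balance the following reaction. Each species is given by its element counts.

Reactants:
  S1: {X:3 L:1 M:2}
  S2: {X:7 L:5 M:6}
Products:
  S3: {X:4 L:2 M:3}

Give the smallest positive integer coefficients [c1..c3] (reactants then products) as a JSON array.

Coefficients: [3, 1, 4]

X: 3·3+1·7 = 16 | 4·4 = 16
L: 3·1+1·5 = 8 | 4·2 = 8
M: 3·2+1·6 = 12 | 4·3 = 12
gcd(3,1,4) = 1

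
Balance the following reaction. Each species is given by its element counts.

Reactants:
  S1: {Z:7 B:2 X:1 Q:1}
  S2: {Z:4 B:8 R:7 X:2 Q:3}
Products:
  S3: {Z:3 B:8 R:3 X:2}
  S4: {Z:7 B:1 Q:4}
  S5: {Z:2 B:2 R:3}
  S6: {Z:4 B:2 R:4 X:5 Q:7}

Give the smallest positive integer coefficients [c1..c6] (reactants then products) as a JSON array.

Coefficients: [3, 4, 3, 2, 5, 1]

Z: 3·7+4·4 = 37 | 3·3+2·7+5·2+1·4 = 37
B: 3·2+4·8 = 38 | 3·8+2·1+5·2+1·2 = 38
R: 3·0+4·7 = 28 | 3·3+2·0+5·3+1·4 = 28
X: 3·1+4·2 = 11 | 3·2+2·0+5·0+1·5 = 11
Q: 3·1+4·3 = 15 | 3·0+2·4+5·0+1·7 = 15
gcd(3,4,3,2,5,1) = 1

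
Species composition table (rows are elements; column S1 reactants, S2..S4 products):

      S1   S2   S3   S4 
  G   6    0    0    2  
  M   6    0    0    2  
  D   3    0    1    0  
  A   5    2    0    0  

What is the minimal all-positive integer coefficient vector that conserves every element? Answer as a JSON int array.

Coefficients: [2, 5, 6, 6]

G: 2·6 = 12 | 5·0+6·0+6·2 = 12
M: 2·6 = 12 | 5·0+6·0+6·2 = 12
D: 2·3 = 6 | 5·0+6·1+6·0 = 6
A: 2·5 = 10 | 5·2+6·0+6·0 = 10
gcd(2,5,6,6) = 1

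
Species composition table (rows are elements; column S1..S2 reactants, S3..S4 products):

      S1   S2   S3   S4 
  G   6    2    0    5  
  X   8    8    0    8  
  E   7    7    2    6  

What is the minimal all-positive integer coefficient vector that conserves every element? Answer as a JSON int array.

G: 3·6+1·2 = 20 | 2·0+4·5 = 20
X: 3·8+1·8 = 32 | 2·0+4·8 = 32
E: 3·7+1·7 = 28 | 2·2+4·6 = 28
gcd(3,1,2,4) = 1

Coefficients: [3, 1, 2, 4]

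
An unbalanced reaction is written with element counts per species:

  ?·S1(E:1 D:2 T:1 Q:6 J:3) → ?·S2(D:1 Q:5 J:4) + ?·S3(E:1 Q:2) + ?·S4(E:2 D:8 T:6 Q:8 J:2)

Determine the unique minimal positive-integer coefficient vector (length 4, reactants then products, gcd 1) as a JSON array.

E: 6·1 = 6 | 4·0+4·1+1·2 = 6
D: 6·2 = 12 | 4·1+4·0+1·8 = 12
T: 6·1 = 6 | 4·0+4·0+1·6 = 6
Q: 6·6 = 36 | 4·5+4·2+1·8 = 36
J: 6·3 = 18 | 4·4+4·0+1·2 = 18
gcd(6,4,4,1) = 1

Coefficients: [6, 4, 4, 1]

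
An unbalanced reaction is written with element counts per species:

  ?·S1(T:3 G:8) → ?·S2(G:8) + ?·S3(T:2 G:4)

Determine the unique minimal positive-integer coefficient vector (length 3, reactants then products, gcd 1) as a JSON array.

Coefficients: [4, 1, 6]

T: 4·3 = 12 | 1·0+6·2 = 12
G: 4·8 = 32 | 1·8+6·4 = 32
gcd(4,1,6) = 1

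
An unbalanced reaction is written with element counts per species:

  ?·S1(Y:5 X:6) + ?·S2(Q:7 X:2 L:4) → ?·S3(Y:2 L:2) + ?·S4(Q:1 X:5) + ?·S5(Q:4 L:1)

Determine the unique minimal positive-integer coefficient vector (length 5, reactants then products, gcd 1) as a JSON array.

Y: 2·5+4·0 = 10 | 5·2+4·0+6·0 = 10
Q: 2·0+4·7 = 28 | 5·0+4·1+6·4 = 28
X: 2·6+4·2 = 20 | 5·0+4·5+6·0 = 20
L: 2·0+4·4 = 16 | 5·2+4·0+6·1 = 16
gcd(2,4,5,4,6) = 1

Coefficients: [2, 4, 5, 4, 6]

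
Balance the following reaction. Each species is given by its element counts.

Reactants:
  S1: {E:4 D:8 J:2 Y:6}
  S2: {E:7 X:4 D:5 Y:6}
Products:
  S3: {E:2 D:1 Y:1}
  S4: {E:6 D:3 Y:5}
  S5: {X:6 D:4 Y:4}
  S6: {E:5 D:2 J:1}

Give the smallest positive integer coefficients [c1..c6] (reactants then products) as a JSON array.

Coefficients: [1, 6, 6, 4, 4, 2]

E: 1·4+6·7 = 46 | 6·2+4·6+4·0+2·5 = 46
X: 1·0+6·4 = 24 | 6·0+4·0+4·6+2·0 = 24
D: 1·8+6·5 = 38 | 6·1+4·3+4·4+2·2 = 38
J: 1·2+6·0 = 2 | 6·0+4·0+4·0+2·1 = 2
Y: 1·6+6·6 = 42 | 6·1+4·5+4·4+2·0 = 42
gcd(1,6,6,4,4,2) = 1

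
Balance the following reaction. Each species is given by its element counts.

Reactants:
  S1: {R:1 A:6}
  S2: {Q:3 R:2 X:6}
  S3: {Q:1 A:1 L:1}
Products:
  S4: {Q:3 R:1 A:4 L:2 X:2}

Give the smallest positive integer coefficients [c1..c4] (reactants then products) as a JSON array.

Coefficients: [1, 1, 6, 3]

Q: 1·0+1·3+6·1 = 9 | 3·3 = 9
R: 1·1+1·2+6·0 = 3 | 3·1 = 3
A: 1·6+1·0+6·1 = 12 | 3·4 = 12
L: 1·0+1·0+6·1 = 6 | 3·2 = 6
X: 1·0+1·6+6·0 = 6 | 3·2 = 6
gcd(1,1,6,3) = 1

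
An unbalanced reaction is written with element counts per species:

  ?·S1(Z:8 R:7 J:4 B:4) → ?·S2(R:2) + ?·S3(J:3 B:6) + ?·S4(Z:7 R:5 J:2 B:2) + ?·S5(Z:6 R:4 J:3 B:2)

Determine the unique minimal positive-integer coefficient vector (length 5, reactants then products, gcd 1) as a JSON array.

Z: 4·8 = 32 | 3·0+1·0+2·7+3·6 = 32
R: 4·7 = 28 | 3·2+1·0+2·5+3·4 = 28
J: 4·4 = 16 | 3·0+1·3+2·2+3·3 = 16
B: 4·4 = 16 | 3·0+1·6+2·2+3·2 = 16
gcd(4,3,1,2,3) = 1

Coefficients: [4, 3, 1, 2, 3]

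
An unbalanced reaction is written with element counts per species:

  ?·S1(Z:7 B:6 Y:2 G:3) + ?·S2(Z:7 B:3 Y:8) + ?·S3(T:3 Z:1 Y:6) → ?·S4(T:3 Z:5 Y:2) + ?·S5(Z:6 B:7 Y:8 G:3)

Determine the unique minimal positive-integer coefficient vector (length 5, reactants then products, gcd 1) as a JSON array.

T: 6·0+2·0+5·3 = 15 | 5·3+6·0 = 15
Z: 6·7+2·7+5·1 = 61 | 5·5+6·6 = 61
B: 6·6+2·3+5·0 = 42 | 5·0+6·7 = 42
Y: 6·2+2·8+5·6 = 58 | 5·2+6·8 = 58
G: 6·3+2·0+5·0 = 18 | 5·0+6·3 = 18
gcd(6,2,5,5,6) = 1

Coefficients: [6, 2, 5, 5, 6]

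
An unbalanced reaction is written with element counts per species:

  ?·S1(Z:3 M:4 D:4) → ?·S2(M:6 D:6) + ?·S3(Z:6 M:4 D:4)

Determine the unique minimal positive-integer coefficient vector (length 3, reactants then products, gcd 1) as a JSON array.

Coefficients: [6, 2, 3]

Z: 6·3 = 18 | 2·0+3·6 = 18
M: 6·4 = 24 | 2·6+3·4 = 24
D: 6·4 = 24 | 2·6+3·4 = 24
gcd(6,2,3) = 1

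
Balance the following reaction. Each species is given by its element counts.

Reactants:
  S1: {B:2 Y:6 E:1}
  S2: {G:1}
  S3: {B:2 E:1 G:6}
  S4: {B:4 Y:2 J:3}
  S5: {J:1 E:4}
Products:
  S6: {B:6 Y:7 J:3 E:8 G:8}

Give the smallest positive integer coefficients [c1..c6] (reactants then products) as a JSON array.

B: 2·2+4·0+2·2+1·4+3·0 = 12 | 2·6 = 12
Y: 2·6+4·0+2·0+1·2+3·0 = 14 | 2·7 = 14
J: 2·0+4·0+2·0+1·3+3·1 = 6 | 2·3 = 6
E: 2·1+4·0+2·1+1·0+3·4 = 16 | 2·8 = 16
G: 2·0+4·1+2·6+1·0+3·0 = 16 | 2·8 = 16
gcd(2,4,2,1,3,2) = 1

Coefficients: [2, 4, 2, 1, 3, 2]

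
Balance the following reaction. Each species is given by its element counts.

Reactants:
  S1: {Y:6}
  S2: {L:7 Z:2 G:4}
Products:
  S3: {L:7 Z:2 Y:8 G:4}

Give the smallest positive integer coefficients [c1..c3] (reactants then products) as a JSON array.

L: 4·0+3·7 = 21 | 3·7 = 21
Z: 4·0+3·2 = 6 | 3·2 = 6
Y: 4·6+3·0 = 24 | 3·8 = 24
G: 4·0+3·4 = 12 | 3·4 = 12
gcd(4,3,3) = 1

Coefficients: [4, 3, 3]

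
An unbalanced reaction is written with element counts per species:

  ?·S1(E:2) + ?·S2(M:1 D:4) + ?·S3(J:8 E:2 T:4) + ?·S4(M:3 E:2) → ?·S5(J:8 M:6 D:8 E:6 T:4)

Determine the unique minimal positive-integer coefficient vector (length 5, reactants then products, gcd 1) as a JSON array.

Coefficients: [2, 6, 3, 4, 3]

J: 2·0+6·0+3·8+4·0 = 24 | 3·8 = 24
M: 2·0+6·1+3·0+4·3 = 18 | 3·6 = 18
D: 2·0+6·4+3·0+4·0 = 24 | 3·8 = 24
E: 2·2+6·0+3·2+4·2 = 18 | 3·6 = 18
T: 2·0+6·0+3·4+4·0 = 12 | 3·4 = 12
gcd(2,6,3,4,3) = 1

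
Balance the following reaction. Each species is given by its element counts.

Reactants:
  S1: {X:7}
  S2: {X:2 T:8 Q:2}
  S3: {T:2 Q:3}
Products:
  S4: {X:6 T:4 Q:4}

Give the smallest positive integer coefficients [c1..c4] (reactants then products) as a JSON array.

Coefficients: [4, 1, 6, 5]

X: 4·7+1·2+6·0 = 30 | 5·6 = 30
T: 4·0+1·8+6·2 = 20 | 5·4 = 20
Q: 4·0+1·2+6·3 = 20 | 5·4 = 20
gcd(4,1,6,5) = 1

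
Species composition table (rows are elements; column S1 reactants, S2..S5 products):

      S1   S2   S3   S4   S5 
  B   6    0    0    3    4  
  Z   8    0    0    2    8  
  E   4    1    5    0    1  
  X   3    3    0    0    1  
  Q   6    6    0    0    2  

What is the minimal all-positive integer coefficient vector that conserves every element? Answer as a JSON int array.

B: 4·6 = 24 | 3·0+2·0+4·3+3·4 = 24
Z: 4·8 = 32 | 3·0+2·0+4·2+3·8 = 32
E: 4·4 = 16 | 3·1+2·5+4·0+3·1 = 16
X: 4·3 = 12 | 3·3+2·0+4·0+3·1 = 12
Q: 4·6 = 24 | 3·6+2·0+4·0+3·2 = 24
gcd(4,3,2,4,3) = 1

Coefficients: [4, 3, 2, 4, 3]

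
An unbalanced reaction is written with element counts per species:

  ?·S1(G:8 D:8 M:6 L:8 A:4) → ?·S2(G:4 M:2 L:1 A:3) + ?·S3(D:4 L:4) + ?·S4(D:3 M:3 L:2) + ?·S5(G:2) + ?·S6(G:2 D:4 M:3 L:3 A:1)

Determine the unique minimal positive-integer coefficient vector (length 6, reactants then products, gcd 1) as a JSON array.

Coefficients: [5, 6, 5, 4, 6, 2]

G: 5·8 = 40 | 6·4+5·0+4·0+6·2+2·2 = 40
D: 5·8 = 40 | 6·0+5·4+4·3+6·0+2·4 = 40
M: 5·6 = 30 | 6·2+5·0+4·3+6·0+2·3 = 30
L: 5·8 = 40 | 6·1+5·4+4·2+6·0+2·3 = 40
A: 5·4 = 20 | 6·3+5·0+4·0+6·0+2·1 = 20
gcd(5,6,5,4,6,2) = 1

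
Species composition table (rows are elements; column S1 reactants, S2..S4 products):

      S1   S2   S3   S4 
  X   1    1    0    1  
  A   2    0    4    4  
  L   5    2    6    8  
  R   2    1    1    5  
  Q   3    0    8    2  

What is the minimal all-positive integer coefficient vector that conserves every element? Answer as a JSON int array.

X: 6·1 = 6 | 5·1+2·0+1·1 = 6
A: 6·2 = 12 | 5·0+2·4+1·4 = 12
L: 6·5 = 30 | 5·2+2·6+1·8 = 30
R: 6·2 = 12 | 5·1+2·1+1·5 = 12
Q: 6·3 = 18 | 5·0+2·8+1·2 = 18
gcd(6,5,2,1) = 1

Coefficients: [6, 5, 2, 1]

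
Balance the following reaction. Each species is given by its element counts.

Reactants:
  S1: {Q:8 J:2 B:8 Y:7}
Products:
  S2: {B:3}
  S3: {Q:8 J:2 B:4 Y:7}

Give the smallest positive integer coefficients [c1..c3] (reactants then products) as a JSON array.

Q: 3·8 = 24 | 4·0+3·8 = 24
J: 3·2 = 6 | 4·0+3·2 = 6
B: 3·8 = 24 | 4·3+3·4 = 24
Y: 3·7 = 21 | 4·0+3·7 = 21
gcd(3,4,3) = 1

Coefficients: [3, 4, 3]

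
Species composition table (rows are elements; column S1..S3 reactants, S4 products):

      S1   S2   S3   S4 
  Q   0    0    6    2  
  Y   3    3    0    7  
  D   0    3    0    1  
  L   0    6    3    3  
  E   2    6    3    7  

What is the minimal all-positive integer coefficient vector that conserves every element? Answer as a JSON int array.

Coefficients: [6, 1, 1, 3]

Q: 6·0+1·0+1·6 = 6 | 3·2 = 6
Y: 6·3+1·3+1·0 = 21 | 3·7 = 21
D: 6·0+1·3+1·0 = 3 | 3·1 = 3
L: 6·0+1·6+1·3 = 9 | 3·3 = 9
E: 6·2+1·6+1·3 = 21 | 3·7 = 21
gcd(6,1,1,3) = 1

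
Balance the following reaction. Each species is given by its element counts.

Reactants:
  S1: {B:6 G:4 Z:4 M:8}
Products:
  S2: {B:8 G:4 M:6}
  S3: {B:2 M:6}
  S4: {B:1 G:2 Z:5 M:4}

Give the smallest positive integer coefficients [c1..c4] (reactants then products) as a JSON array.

B: 5·6 = 30 | 3·8+1·2+4·1 = 30
G: 5·4 = 20 | 3·4+1·0+4·2 = 20
Z: 5·4 = 20 | 3·0+1·0+4·5 = 20
M: 5·8 = 40 | 3·6+1·6+4·4 = 40
gcd(5,3,1,4) = 1

Coefficients: [5, 3, 1, 4]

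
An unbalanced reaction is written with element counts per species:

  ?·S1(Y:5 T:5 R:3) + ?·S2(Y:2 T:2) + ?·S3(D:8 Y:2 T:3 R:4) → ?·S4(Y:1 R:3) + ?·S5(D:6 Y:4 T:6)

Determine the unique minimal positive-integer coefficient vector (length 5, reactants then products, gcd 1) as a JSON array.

D: 1·0+5·0+3·8 = 24 | 5·0+4·6 = 24
Y: 1·5+5·2+3·2 = 21 | 5·1+4·4 = 21
T: 1·5+5·2+3·3 = 24 | 5·0+4·6 = 24
R: 1·3+5·0+3·4 = 15 | 5·3+4·0 = 15
gcd(1,5,3,5,4) = 1

Coefficients: [1, 5, 3, 5, 4]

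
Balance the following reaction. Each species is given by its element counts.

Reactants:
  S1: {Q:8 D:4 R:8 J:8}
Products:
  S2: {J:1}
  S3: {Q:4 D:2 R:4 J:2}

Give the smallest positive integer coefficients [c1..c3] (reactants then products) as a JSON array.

Q: 1·8 = 8 | 4·0+2·4 = 8
D: 1·4 = 4 | 4·0+2·2 = 4
R: 1·8 = 8 | 4·0+2·4 = 8
J: 1·8 = 8 | 4·1+2·2 = 8
gcd(1,4,2) = 1

Coefficients: [1, 4, 2]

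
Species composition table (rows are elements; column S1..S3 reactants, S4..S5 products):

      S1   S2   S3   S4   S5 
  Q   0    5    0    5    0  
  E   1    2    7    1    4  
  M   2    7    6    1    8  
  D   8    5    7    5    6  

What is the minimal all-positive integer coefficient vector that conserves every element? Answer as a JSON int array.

Q: 2·0+4·5+2·0 = 20 | 4·5+5·0 = 20
E: 2·1+4·2+2·7 = 24 | 4·1+5·4 = 24
M: 2·2+4·7+2·6 = 44 | 4·1+5·8 = 44
D: 2·8+4·5+2·7 = 50 | 4·5+5·6 = 50
gcd(2,4,2,4,5) = 1

Coefficients: [2, 4, 2, 4, 5]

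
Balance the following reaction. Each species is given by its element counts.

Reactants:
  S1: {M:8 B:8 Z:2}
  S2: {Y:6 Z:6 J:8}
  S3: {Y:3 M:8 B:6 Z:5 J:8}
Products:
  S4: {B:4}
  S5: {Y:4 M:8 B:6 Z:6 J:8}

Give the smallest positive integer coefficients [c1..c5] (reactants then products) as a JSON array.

Y: 2·0+2·6+4·3 = 24 | 1·0+6·4 = 24
M: 2·8+2·0+4·8 = 48 | 1·0+6·8 = 48
B: 2·8+2·0+4·6 = 40 | 1·4+6·6 = 40
Z: 2·2+2·6+4·5 = 36 | 1·0+6·6 = 36
J: 2·0+2·8+4·8 = 48 | 1·0+6·8 = 48
gcd(2,2,4,1,6) = 1

Coefficients: [2, 2, 4, 1, 6]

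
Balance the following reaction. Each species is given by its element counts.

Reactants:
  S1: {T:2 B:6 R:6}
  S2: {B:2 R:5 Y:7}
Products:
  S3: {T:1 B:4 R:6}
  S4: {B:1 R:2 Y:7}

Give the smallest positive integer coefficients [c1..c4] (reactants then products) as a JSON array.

Coefficients: [1, 2, 2, 2]

T: 1·2+2·0 = 2 | 2·1+2·0 = 2
B: 1·6+2·2 = 10 | 2·4+2·1 = 10
R: 1·6+2·5 = 16 | 2·6+2·2 = 16
Y: 1·0+2·7 = 14 | 2·0+2·7 = 14
gcd(1,2,2,2) = 1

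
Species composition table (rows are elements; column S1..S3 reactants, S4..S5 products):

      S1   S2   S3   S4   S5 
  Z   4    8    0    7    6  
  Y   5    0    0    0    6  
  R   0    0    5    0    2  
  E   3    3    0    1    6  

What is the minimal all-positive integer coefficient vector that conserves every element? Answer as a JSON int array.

Z: 6·4+6·8+2·0 = 72 | 6·7+5·6 = 72
Y: 6·5+6·0+2·0 = 30 | 6·0+5·6 = 30
R: 6·0+6·0+2·5 = 10 | 6·0+5·2 = 10
E: 6·3+6·3+2·0 = 36 | 6·1+5·6 = 36
gcd(6,6,2,6,5) = 1

Coefficients: [6, 6, 2, 6, 5]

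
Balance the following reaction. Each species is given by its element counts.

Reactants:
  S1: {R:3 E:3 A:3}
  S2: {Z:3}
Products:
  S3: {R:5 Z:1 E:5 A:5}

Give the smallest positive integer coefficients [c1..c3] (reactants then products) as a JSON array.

Coefficients: [5, 1, 3]

R: 5·3+1·0 = 15 | 3·5 = 15
Z: 5·0+1·3 = 3 | 3·1 = 3
E: 5·3+1·0 = 15 | 3·5 = 15
A: 5·3+1·0 = 15 | 3·5 = 15
gcd(5,1,3) = 1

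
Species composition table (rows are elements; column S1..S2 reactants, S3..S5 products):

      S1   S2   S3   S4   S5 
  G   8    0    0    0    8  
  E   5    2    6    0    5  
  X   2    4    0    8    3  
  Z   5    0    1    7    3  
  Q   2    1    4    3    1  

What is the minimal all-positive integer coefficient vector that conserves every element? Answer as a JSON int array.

Coefficients: [4, 3, 1, 1, 4]

G: 4·8+3·0 = 32 | 1·0+1·0+4·8 = 32
E: 4·5+3·2 = 26 | 1·6+1·0+4·5 = 26
X: 4·2+3·4 = 20 | 1·0+1·8+4·3 = 20
Z: 4·5+3·0 = 20 | 1·1+1·7+4·3 = 20
Q: 4·2+3·1 = 11 | 1·4+1·3+4·1 = 11
gcd(4,3,1,1,4) = 1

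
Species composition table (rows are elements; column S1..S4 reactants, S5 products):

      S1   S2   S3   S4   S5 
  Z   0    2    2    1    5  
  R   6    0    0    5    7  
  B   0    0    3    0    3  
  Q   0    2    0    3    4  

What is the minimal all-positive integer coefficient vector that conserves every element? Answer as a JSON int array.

Coefficients: [3, 5, 4, 2, 4]

Z: 3·0+5·2+4·2+2·1 = 20 | 4·5 = 20
R: 3·6+5·0+4·0+2·5 = 28 | 4·7 = 28
B: 3·0+5·0+4·3+2·0 = 12 | 4·3 = 12
Q: 3·0+5·2+4·0+2·3 = 16 | 4·4 = 16
gcd(3,5,4,2,4) = 1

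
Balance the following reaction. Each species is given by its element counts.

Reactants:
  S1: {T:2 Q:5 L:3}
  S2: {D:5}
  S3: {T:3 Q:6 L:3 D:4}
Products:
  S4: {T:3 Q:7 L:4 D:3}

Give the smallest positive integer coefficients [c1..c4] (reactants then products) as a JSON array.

T: 3·2+1·0+1·3 = 9 | 3·3 = 9
Q: 3·5+1·0+1·6 = 21 | 3·7 = 21
L: 3·3+1·0+1·3 = 12 | 3·4 = 12
D: 3·0+1·5+1·4 = 9 | 3·3 = 9
gcd(3,1,1,3) = 1

Coefficients: [3, 1, 1, 3]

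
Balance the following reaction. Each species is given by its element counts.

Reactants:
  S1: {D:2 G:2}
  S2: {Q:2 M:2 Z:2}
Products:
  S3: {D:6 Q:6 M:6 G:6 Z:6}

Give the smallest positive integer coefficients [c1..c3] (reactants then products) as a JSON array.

D: 3·2+3·0 = 6 | 1·6 = 6
Q: 3·0+3·2 = 6 | 1·6 = 6
M: 3·0+3·2 = 6 | 1·6 = 6
G: 3·2+3·0 = 6 | 1·6 = 6
Z: 3·0+3·2 = 6 | 1·6 = 6
gcd(3,3,1) = 1

Coefficients: [3, 3, 1]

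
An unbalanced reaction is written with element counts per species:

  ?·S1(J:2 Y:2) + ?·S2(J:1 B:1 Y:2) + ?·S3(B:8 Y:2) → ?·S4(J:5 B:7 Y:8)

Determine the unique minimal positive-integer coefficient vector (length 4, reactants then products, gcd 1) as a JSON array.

J: 5·2+5·1+2·0 = 15 | 3·5 = 15
B: 5·0+5·1+2·8 = 21 | 3·7 = 21
Y: 5·2+5·2+2·2 = 24 | 3·8 = 24
gcd(5,5,2,3) = 1

Coefficients: [5, 5, 2, 3]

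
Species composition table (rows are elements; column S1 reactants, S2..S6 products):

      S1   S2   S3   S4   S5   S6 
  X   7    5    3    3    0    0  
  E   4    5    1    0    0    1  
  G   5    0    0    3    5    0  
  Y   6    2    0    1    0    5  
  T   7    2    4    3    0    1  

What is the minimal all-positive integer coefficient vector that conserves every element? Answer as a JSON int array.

Coefficients: [6, 3, 4, 5, 3, 5]

X: 6·7 = 42 | 3·5+4·3+5·3+3·0+5·0 = 42
E: 6·4 = 24 | 3·5+4·1+5·0+3·0+5·1 = 24
G: 6·5 = 30 | 3·0+4·0+5·3+3·5+5·0 = 30
Y: 6·6 = 36 | 3·2+4·0+5·1+3·0+5·5 = 36
T: 6·7 = 42 | 3·2+4·4+5·3+3·0+5·1 = 42
gcd(6,3,4,5,3,5) = 1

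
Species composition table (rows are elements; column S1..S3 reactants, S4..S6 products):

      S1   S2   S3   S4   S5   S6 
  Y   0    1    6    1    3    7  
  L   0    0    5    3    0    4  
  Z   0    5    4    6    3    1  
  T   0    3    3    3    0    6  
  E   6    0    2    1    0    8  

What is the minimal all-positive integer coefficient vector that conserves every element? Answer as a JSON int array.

Coefficients: [3, 6, 6, 6, 5, 3]

Y: 3·0+6·1+6·6 = 42 | 6·1+5·3+3·7 = 42
L: 3·0+6·0+6·5 = 30 | 6·3+5·0+3·4 = 30
Z: 3·0+6·5+6·4 = 54 | 6·6+5·3+3·1 = 54
T: 3·0+6·3+6·3 = 36 | 6·3+5·0+3·6 = 36
E: 3·6+6·0+6·2 = 30 | 6·1+5·0+3·8 = 30
gcd(3,6,6,6,5,3) = 1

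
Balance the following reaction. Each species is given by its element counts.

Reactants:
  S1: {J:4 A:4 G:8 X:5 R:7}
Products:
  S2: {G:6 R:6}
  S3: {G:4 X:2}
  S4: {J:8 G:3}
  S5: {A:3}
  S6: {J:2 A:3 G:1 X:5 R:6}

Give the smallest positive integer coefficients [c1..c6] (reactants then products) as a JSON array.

J: 6·4 = 24 | 3·0+5·0+2·8+4·0+4·2 = 24
A: 6·4 = 24 | 3·0+5·0+2·0+4·3+4·3 = 24
G: 6·8 = 48 | 3·6+5·4+2·3+4·0+4·1 = 48
X: 6·5 = 30 | 3·0+5·2+2·0+4·0+4·5 = 30
R: 6·7 = 42 | 3·6+5·0+2·0+4·0+4·6 = 42
gcd(6,3,5,2,4,4) = 1

Coefficients: [6, 3, 5, 2, 4, 4]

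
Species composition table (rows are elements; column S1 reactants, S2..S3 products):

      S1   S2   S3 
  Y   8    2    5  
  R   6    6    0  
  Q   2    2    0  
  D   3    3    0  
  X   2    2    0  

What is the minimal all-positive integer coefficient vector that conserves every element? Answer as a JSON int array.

Coefficients: [5, 5, 6]

Y: 5·8 = 40 | 5·2+6·5 = 40
R: 5·6 = 30 | 5·6+6·0 = 30
Q: 5·2 = 10 | 5·2+6·0 = 10
D: 5·3 = 15 | 5·3+6·0 = 15
X: 5·2 = 10 | 5·2+6·0 = 10
gcd(5,5,6) = 1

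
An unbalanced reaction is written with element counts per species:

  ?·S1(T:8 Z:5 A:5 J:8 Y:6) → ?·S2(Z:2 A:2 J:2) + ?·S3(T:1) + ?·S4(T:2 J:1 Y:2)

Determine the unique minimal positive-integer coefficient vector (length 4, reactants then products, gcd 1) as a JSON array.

Coefficients: [2, 5, 4, 6]

T: 2·8 = 16 | 5·0+4·1+6·2 = 16
Z: 2·5 = 10 | 5·2+4·0+6·0 = 10
A: 2·5 = 10 | 5·2+4·0+6·0 = 10
J: 2·8 = 16 | 5·2+4·0+6·1 = 16
Y: 2·6 = 12 | 5·0+4·0+6·2 = 12
gcd(2,5,4,6) = 1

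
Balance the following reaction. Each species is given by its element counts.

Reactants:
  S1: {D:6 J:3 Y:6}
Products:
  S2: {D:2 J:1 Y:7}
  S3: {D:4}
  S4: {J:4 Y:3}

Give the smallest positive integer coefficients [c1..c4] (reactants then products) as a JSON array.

D: 5·6 = 30 | 3·2+6·4+3·0 = 30
J: 5·3 = 15 | 3·1+6·0+3·4 = 15
Y: 5·6 = 30 | 3·7+6·0+3·3 = 30
gcd(5,3,6,3) = 1

Coefficients: [5, 3, 6, 3]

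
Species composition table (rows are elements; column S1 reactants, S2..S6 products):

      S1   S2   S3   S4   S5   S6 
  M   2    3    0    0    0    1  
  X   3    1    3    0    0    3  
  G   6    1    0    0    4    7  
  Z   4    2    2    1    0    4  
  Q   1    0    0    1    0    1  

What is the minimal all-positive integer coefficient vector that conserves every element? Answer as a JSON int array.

Coefficients: [5, 3, 3, 4, 5, 1]

M: 5·2 = 10 | 3·3+3·0+4·0+5·0+1·1 = 10
X: 5·3 = 15 | 3·1+3·3+4·0+5·0+1·3 = 15
G: 5·6 = 30 | 3·1+3·0+4·0+5·4+1·7 = 30
Z: 5·4 = 20 | 3·2+3·2+4·1+5·0+1·4 = 20
Q: 5·1 = 5 | 3·0+3·0+4·1+5·0+1·1 = 5
gcd(5,3,3,4,5,1) = 1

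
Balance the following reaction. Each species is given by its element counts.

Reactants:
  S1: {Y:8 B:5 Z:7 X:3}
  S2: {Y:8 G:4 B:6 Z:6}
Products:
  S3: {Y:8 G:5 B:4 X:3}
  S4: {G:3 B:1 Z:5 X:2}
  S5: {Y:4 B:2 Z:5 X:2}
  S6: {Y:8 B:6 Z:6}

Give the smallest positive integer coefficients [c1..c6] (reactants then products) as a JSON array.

Coefficients: [3, 2, 1, 1, 2, 3]

Y: 3·8+2·8 = 40 | 1·8+1·0+2·4+3·8 = 40
G: 3·0+2·4 = 8 | 1·5+1·3+2·0+3·0 = 8
B: 3·5+2·6 = 27 | 1·4+1·1+2·2+3·6 = 27
Z: 3·7+2·6 = 33 | 1·0+1·5+2·5+3·6 = 33
X: 3·3+2·0 = 9 | 1·3+1·2+2·2+3·0 = 9
gcd(3,2,1,1,2,3) = 1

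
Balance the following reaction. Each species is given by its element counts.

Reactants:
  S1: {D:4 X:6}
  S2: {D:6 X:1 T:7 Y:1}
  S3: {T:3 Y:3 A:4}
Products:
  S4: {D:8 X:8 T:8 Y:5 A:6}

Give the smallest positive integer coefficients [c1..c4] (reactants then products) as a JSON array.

D: 5·4+2·6+6·0 = 32 | 4·8 = 32
X: 5·6+2·1+6·0 = 32 | 4·8 = 32
T: 5·0+2·7+6·3 = 32 | 4·8 = 32
Y: 5·0+2·1+6·3 = 20 | 4·5 = 20
A: 5·0+2·0+6·4 = 24 | 4·6 = 24
gcd(5,2,6,4) = 1

Coefficients: [5, 2, 6, 4]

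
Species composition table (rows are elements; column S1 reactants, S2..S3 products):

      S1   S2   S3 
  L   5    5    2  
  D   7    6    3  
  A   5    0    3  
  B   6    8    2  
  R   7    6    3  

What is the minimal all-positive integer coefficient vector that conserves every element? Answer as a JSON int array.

L: 3·5 = 15 | 1·5+5·2 = 15
D: 3·7 = 21 | 1·6+5·3 = 21
A: 3·5 = 15 | 1·0+5·3 = 15
B: 3·6 = 18 | 1·8+5·2 = 18
R: 3·7 = 21 | 1·6+5·3 = 21
gcd(3,1,5) = 1

Coefficients: [3, 1, 5]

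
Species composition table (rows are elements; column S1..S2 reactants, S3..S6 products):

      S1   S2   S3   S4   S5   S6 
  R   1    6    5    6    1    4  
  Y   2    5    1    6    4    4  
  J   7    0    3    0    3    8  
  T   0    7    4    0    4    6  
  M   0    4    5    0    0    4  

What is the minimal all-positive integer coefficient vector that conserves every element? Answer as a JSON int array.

Coefficients: [5, 6, 4, 2, 5, 1]

R: 5·1+6·6 = 41 | 4·5+2·6+5·1+1·4 = 41
Y: 5·2+6·5 = 40 | 4·1+2·6+5·4+1·4 = 40
J: 5·7+6·0 = 35 | 4·3+2·0+5·3+1·8 = 35
T: 5·0+6·7 = 42 | 4·4+2·0+5·4+1·6 = 42
M: 5·0+6·4 = 24 | 4·5+2·0+5·0+1·4 = 24
gcd(5,6,4,2,5,1) = 1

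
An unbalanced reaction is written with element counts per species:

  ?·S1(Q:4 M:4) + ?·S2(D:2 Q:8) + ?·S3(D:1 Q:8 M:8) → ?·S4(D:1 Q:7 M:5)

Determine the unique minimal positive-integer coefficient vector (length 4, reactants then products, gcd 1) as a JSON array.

D: 1·0+1·2+2·1 = 4 | 4·1 = 4
Q: 1·4+1·8+2·8 = 28 | 4·7 = 28
M: 1·4+1·0+2·8 = 20 | 4·5 = 20
gcd(1,1,2,4) = 1

Coefficients: [1, 1, 2, 4]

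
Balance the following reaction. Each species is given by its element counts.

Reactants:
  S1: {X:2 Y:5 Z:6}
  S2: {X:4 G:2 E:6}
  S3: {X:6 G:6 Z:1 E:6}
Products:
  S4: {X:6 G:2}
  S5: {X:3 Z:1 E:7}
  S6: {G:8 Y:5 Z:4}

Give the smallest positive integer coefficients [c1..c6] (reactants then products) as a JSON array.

X: 2·2+5·4+2·6 = 36 | 3·6+6·3+2·0 = 36
G: 2·0+5·2+2·6 = 22 | 3·2+6·0+2·8 = 22
Y: 2·5+5·0+2·0 = 10 | 3·0+6·0+2·5 = 10
Z: 2·6+5·0+2·1 = 14 | 3·0+6·1+2·4 = 14
E: 2·0+5·6+2·6 = 42 | 3·0+6·7+2·0 = 42
gcd(2,5,2,3,6,2) = 1

Coefficients: [2, 5, 2, 3, 6, 2]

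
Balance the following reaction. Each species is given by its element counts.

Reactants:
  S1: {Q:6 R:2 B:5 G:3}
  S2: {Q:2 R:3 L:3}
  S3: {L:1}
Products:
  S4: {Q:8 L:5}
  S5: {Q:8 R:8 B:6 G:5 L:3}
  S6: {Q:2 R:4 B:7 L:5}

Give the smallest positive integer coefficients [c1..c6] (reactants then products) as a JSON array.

Coefficients: [5, 6, 6, 2, 3, 1]

Q: 5·6+6·2+6·0 = 42 | 2·8+3·8+1·2 = 42
R: 5·2+6·3+6·0 = 28 | 2·0+3·8+1·4 = 28
B: 5·5+6·0+6·0 = 25 | 2·0+3·6+1·7 = 25
G: 5·3+6·0+6·0 = 15 | 2·0+3·5+1·0 = 15
L: 5·0+6·3+6·1 = 24 | 2·5+3·3+1·5 = 24
gcd(5,6,6,2,3,1) = 1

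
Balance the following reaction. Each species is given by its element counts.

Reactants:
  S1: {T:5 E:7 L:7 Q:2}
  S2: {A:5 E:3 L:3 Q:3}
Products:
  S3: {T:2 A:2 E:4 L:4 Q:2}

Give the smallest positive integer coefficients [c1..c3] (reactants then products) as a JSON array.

T: 2·5+2·0 = 10 | 5·2 = 10
A: 2·0+2·5 = 10 | 5·2 = 10
E: 2·7+2·3 = 20 | 5·4 = 20
L: 2·7+2·3 = 20 | 5·4 = 20
Q: 2·2+2·3 = 10 | 5·2 = 10
gcd(2,2,5) = 1

Coefficients: [2, 2, 5]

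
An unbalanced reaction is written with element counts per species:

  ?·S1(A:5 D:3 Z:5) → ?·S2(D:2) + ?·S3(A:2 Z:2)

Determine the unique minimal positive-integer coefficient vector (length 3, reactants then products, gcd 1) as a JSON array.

A: 2·5 = 10 | 3·0+5·2 = 10
D: 2·3 = 6 | 3·2+5·0 = 6
Z: 2·5 = 10 | 3·0+5·2 = 10
gcd(2,3,5) = 1

Coefficients: [2, 3, 5]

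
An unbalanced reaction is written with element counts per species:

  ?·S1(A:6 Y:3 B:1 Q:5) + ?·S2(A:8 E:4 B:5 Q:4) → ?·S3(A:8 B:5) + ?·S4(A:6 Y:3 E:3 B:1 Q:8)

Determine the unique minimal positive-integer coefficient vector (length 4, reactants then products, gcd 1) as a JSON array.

A: 4·6+3·8 = 48 | 3·8+4·6 = 48
Y: 4·3+3·0 = 12 | 3·0+4·3 = 12
E: 4·0+3·4 = 12 | 3·0+4·3 = 12
B: 4·1+3·5 = 19 | 3·5+4·1 = 19
Q: 4·5+3·4 = 32 | 3·0+4·8 = 32
gcd(4,3,3,4) = 1

Coefficients: [4, 3, 3, 4]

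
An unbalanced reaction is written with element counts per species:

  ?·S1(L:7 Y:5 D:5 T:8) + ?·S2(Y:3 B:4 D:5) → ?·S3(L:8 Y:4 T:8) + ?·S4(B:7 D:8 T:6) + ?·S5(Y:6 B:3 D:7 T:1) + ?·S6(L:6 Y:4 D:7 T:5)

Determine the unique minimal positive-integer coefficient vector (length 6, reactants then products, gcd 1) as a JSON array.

Coefficients: [6, 4, 3, 1, 3, 3]

L: 6·7+4·0 = 42 | 3·8+1·0+3·0+3·6 = 42
Y: 6·5+4·3 = 42 | 3·4+1·0+3·6+3·4 = 42
B: 6·0+4·4 = 16 | 3·0+1·7+3·3+3·0 = 16
D: 6·5+4·5 = 50 | 3·0+1·8+3·7+3·7 = 50
T: 6·8+4·0 = 48 | 3·8+1·6+3·1+3·5 = 48
gcd(6,4,3,1,3,3) = 1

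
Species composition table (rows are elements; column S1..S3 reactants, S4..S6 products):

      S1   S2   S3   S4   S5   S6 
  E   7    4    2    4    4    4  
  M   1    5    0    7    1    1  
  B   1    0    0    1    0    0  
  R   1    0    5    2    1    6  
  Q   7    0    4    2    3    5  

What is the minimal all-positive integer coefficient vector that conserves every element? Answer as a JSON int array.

E: 2·7+4·4+5·2 = 40 | 2·4+5·4+3·4 = 40
M: 2·1+4·5+5·0 = 22 | 2·7+5·1+3·1 = 22
B: 2·1+4·0+5·0 = 2 | 2·1+5·0+3·0 = 2
R: 2·1+4·0+5·5 = 27 | 2·2+5·1+3·6 = 27
Q: 2·7+4·0+5·4 = 34 | 2·2+5·3+3·5 = 34
gcd(2,4,5,2,5,3) = 1

Coefficients: [2, 4, 5, 2, 5, 3]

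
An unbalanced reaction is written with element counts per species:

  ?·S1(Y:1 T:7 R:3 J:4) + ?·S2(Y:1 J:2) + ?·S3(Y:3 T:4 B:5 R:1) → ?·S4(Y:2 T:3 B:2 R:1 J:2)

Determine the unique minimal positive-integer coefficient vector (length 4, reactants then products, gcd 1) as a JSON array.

Y: 1·1+3·1+2·3 = 10 | 5·2 = 10
T: 1·7+3·0+2·4 = 15 | 5·3 = 15
B: 1·0+3·0+2·5 = 10 | 5·2 = 10
R: 1·3+3·0+2·1 = 5 | 5·1 = 5
J: 1·4+3·2+2·0 = 10 | 5·2 = 10
gcd(1,3,2,5) = 1

Coefficients: [1, 3, 2, 5]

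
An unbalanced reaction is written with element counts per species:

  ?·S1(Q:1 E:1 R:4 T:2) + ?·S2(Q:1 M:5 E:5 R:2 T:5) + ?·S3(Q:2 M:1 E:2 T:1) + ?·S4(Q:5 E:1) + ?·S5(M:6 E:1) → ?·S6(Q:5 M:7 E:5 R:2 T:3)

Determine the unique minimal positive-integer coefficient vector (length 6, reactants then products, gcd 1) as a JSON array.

Coefficients: [2, 1, 6, 2, 4, 5]

Q: 2·1+1·1+6·2+2·5+4·0 = 25 | 5·5 = 25
M: 2·0+1·5+6·1+2·0+4·6 = 35 | 5·7 = 35
E: 2·1+1·5+6·2+2·1+4·1 = 25 | 5·5 = 25
R: 2·4+1·2+6·0+2·0+4·0 = 10 | 5·2 = 10
T: 2·2+1·5+6·1+2·0+4·0 = 15 | 5·3 = 15
gcd(2,1,6,2,4,5) = 1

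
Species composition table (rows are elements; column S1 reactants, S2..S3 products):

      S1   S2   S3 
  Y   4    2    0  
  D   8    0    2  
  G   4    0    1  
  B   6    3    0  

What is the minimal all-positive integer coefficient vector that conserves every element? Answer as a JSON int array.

Y: 1·4 = 4 | 2·2+4·0 = 4
D: 1·8 = 8 | 2·0+4·2 = 8
G: 1·4 = 4 | 2·0+4·1 = 4
B: 1·6 = 6 | 2·3+4·0 = 6
gcd(1,2,4) = 1

Coefficients: [1, 2, 4]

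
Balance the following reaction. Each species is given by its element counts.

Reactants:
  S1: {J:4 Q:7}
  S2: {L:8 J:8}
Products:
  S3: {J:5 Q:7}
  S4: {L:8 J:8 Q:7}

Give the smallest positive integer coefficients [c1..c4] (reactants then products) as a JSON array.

L: 5·0+1·8 = 8 | 4·0+1·8 = 8
J: 5·4+1·8 = 28 | 4·5+1·8 = 28
Q: 5·7+1·0 = 35 | 4·7+1·7 = 35
gcd(5,1,4,1) = 1

Coefficients: [5, 1, 4, 1]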